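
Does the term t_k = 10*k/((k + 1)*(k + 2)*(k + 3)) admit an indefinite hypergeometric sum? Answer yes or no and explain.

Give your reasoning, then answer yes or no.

Ratio r(k) = (k + 1)**2/(k*(k + 4)).
Normal form (A,B,C) = (k + 1, k + 4, k).
f must satisfy (k + 1)·f(k+1) − (k + 3)·f(k) = k.
d = 2 from the (1,1,1) case.
A polynomial solution: f(k) = k*(k - 1)/4.
Certificate R = B(k−1)f/C = (k - 1)*(k + 3)/4 gives s_k = 5*k*(k - 1)/(2*(k + 1)*(k + 2)).
Δs = 10*k/(k**3 + 6*k**2 + 11*k + 6), as required.

Yes. s_k = 5*k*(k - 1)/(2*(k + 1)*(k + 2)).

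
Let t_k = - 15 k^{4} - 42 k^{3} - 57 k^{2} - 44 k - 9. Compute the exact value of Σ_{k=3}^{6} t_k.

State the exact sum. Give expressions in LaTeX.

Σ = -57744

Step 1: r(k) = (15*k**4 + 102*k**3 + 273*k**2 + 344*k + 167)/(15*k**4 + 42*k**3 + 57*k**2 + 44*k + 9).
So A=1 and B=1, with C=k**4 + 14*k**3/5 + 19*k**2/5 + 44*k/15 + 3/5.
Solve (1)·f(k+1) − (1)·f(k) = k**4 + 14*k**3/5 + 19*k**2/5 + 44*k/15 + 3/5.
From deg A=0, deg B=0, deg C=4: d=5.
A polynomial solution: f(k) = k*(3*k**4 + 3*k**3 + 3*k**2 + 4*k - 4)/15.
Then R = B(k−1)f/C = k*(3*k**4 + 3*k**3 + 3*k**2 + 4*k - 4)/(15*k**4 + 42*k**3 + 57*k**2 + 44*k + 9), so s_k = R(k)·t_k = k*(-3*k**4 - 3*k**3 - 3*k**2 - 4*k + 4).
Check: Δs_k = -15*k**4 - 42*k**3 - 57*k**2 - 44*k - 9. ✓
Σ_(k=3)^(6) t_k = s_(7) − s_(3) = -58821 − (-1077) = -57744.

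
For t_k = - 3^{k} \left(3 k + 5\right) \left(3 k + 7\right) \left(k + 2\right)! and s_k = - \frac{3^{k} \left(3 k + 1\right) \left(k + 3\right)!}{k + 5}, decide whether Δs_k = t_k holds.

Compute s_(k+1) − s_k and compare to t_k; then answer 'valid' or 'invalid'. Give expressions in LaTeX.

s_(k+1) = -3**(k + 1)*(3*k + 4)*factorial(k + 4)/(k + 6)
s_(k+1) − s_k = -3**k*(9*k**3 + 90*k**2 + 269*k + 234)*factorial(k + 3)/((k + 5)*(k + 6))
(s_(k+1) − s_k) − t_k = 2*3**k*(9*k**3 + 81*k**2 + 212*k + 174)*factorial(k + 2)/((k + 5)*(k + 6))

Invalid: residual \frac{2 \cdot 3^{k} \left(9 k^{3} + 81 k^{2} + 212 k + 174\right) \left(k + 2\right)!}{\left(k + 5\right) \left(k + 6\right)} ≠ 0.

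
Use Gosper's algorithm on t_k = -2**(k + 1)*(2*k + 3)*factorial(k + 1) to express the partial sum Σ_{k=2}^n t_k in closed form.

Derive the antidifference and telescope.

S(n) = -4*2**n*factorial(n + 2) + 48

t_(k+1)/t_k = 2*(k + 2)*(2*k + 5)/(2*k + 3).
A = 2*k + 4, B = 1, C = k + 3/2.
Set up (2*k + 4)·f(k+1) − (1)·f(k) − (k + 3/2) = 0.
deg f ≤ 0 (via 1,0,1).
Solving with deg f ≤ 0: f(k) = 1/2.
So s_k = (B(k−1)f/C)·t_k = (1/(2*k + 3))·t_k = -2**(k + 1)*factorial(k + 1).
Δs = -2**(k + 1)*(2*k + 3)*factorial(k + 1), as required.
s_(n+1) = -2**(n + 2)*factorial(n + 2) and s_(2) = -48, so S(n) = -4*2**n*factorial(n + 2) + 48.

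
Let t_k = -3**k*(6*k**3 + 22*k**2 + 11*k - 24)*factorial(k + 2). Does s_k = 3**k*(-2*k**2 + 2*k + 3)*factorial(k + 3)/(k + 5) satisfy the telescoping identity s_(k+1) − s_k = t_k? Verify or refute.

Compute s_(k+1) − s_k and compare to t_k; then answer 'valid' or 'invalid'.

Invalid: residual 2*3**k*(6*k**4 + 52*k**3 + 119*k**2 + 33*k - 117)*factorial(k + 2)/((k + 5)*(k + 6)) ≠ 0.

s_(k+1) = -3**(k + 1)*(2*k**2 + 2*k - 3)*factorial(k + 4)/(k + 6)
s_(k+1) − s_k = -3**k*(6*k**4 + 58*k**3 + 155*k**2 + 54*k - 162)*factorial(k + 3)/((k + 5)*(k + 6))
(s_(k+1) − s_k) − t_k = 2*3**k*(6*k**4 + 52*k**3 + 119*k**2 + 33*k - 117)*factorial(k + 2)/((k + 5)*(k + 6))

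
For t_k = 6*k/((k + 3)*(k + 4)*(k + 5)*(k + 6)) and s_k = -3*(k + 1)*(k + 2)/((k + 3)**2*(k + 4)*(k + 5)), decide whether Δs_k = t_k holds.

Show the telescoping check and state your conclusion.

s_(k+1) = -3*(k + 2)*(k + 3)/((k + 4)**2*(k + 5)*(k + 6))
s_(k+1) − s_k = 3*(k + 2)*((k + 1)*(k + 4)*(k + 6) - (k + 3)**3)/((k + 3)**2*(k + 4)**2*(k + 5)*(k + 6))
(s_(k+1) − s_k) − t_k = 3*(-3*k**2 - 13*k - 6)/(k**6 + 25*k**5 + 257*k**4 + 1391*k**3 + 4182*k**2 + 6624*k + 4320)

Invalid: residual 3*(-3*k**2 - 13*k - 6)/(k**6 + 25*k**5 + 257*k**4 + 1391*k**3 + 4182*k**2 + 6624*k + 4320) ≠ 0.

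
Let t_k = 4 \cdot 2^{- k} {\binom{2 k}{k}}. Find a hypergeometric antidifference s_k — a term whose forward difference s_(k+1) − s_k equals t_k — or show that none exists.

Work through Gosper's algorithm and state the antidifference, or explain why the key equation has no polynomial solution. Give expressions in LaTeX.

none (Gosper's algorithm certifies no s_k)

r(k) = (2*k + 1)/(k + 1) after simplifying.
Gosper form: A/B · C(k+1)/C(k) with A=2*k + 1, B=k + 1, C=1.
Key eq: (2*k + 1)·f(k+1) = (k)·f(k) + (1).
Bound: deg f ≤ -1.
d = -1 < 0 ⇒ no nonzero polynomial f; not summable.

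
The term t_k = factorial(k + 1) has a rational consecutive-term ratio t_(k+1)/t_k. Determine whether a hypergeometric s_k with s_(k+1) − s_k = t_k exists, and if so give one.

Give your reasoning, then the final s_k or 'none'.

none — t_k is not Gosper-summable

The ratio is k + 2.
A = k + 2, B = 1, C = 1.
f must satisfy (k + 2)·f(k+1) − (1)·f(k) = 1.
Bound: deg f ≤ -1.
d = -1 < 0 ⇒ no nonzero polynomial f; not summable.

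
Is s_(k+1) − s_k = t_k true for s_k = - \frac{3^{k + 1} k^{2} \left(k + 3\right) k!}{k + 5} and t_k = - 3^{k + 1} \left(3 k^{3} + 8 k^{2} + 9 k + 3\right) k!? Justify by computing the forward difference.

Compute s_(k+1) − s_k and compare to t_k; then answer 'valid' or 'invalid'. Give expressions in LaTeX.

Invalid: residual \frac{6 \cdot 3^{k} \left(3 k^{4} + 23 k^{3} + 48 k^{2} + 48 k + 15\right) k!}{\left(k + 5\right) \left(k + 6\right)} ≠ 0.

s_(k+1) = -3**(k + 2)*(k + 1)**2*(k + 4)*factorial(k + 1)/(k + 6)
s_(k+1) − s_k = -3**(k + 1)*(3*k**5 + 35*k**4 + 141*k**3 + 246*k**2 + 207*k + 60)*factorial(k)/((k + 5)*(k + 6))
(s_(k+1) − s_k) − t_k = 6*3**k*(3*k**4 + 23*k**3 + 48*k**2 + 48*k + 15)*factorial(k)/((k + 5)*(k + 6))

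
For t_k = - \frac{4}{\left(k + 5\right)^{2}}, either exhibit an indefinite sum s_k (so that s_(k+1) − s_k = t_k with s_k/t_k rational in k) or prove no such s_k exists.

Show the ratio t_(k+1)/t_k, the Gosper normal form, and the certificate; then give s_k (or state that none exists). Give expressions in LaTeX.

r(k) = (k + 5)**2/(k + 6)**2 after simplifying.
Take A(k)=k**2 + 10*k + 25, B(k)=k**2 + 12*k + 36, C(k)=1.
f must satisfy (k**2 + 10*k + 25)·f(k+1) − (k**2 + 10*k + 25)·f(k) = 1.
d = 0 from the (2,2,0) case.
f = c0 ⇒ A·f(k+1) − B(k−1)·f(k) − C = -1. The system {-1 = 0} is inconsistent; no antidifference.

none (Gosper's algorithm certifies no s_k)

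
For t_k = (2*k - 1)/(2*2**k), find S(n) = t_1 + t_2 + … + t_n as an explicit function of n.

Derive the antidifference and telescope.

t_(k+1)/t_k = (2*k + 1)/(2*(2*k - 1)).
Gosper form: A/B · C(k+1)/C(k) with A=1/2, B=1, C=k - 1/2.
Key eq: (1/2)·f(k+1) = (1)·f(k) + (k - 1/2).
d = 1 from the (0,0,1) case.
Match coefficients ⇒ f(k) = -2*k - 1.
Certificate R = B(k−1)f/C = -2*(2*k + 1)/(2*k - 1) gives s_k = (-2*k - 1)/2**k.
s_(k+1) − s_k = (2*k - 1)/(2*2**k) = t_k.
Evaluate: s_(n+1) = 2**(-n - 1)*(-2*n - 3); subtract s_(1) = -3/2 ⇒ S(n) = 2**(-n - 1)*(3*2**n - 2*n - 3).

S(n) = 2**(-n - 1)*(3*2**n - 2*n - 3)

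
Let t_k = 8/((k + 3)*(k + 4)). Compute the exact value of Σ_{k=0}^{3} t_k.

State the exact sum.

Σ = 32/21

Step 1: r(k) = (k + 3)/(k + 5).
So A=k + 3 and B=k + 5, with C=1.
f must satisfy (k + 3)·f(k+1) − (k + 4)·f(k) = 1.
d = 1 from the (1,1,0) case.
Coefficient equations give f(k) = k/3.
R(k) = B(k−1)·f(k)/C(k) = k*(k + 4)/3; s_k = R·t_k = 8*k/(3*(k + 3)).
Δs = 8/(k**2 + 7*k + 12), as required.
Sum = s_(4) − s_(0); s_(4) = 32/21, s_(0) = 0 ⇒ 32/21.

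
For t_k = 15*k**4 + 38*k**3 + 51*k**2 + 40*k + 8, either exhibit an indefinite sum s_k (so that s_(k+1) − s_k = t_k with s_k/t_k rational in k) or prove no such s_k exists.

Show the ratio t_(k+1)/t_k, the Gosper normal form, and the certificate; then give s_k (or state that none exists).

s_k = k*(3*k**4 + 2*k**3 + 3*k**2 + 4*k - 4)

r(k) = (15*k**4 + 98*k**3 + 255*k**2 + 316*k + 152)/(15*k**4 + 38*k**3 + 51*k**2 + 40*k + 8) after simplifying.
So A=1 and B=1, with C=k**4 + 38*k**3/15 + 17*k**2/5 + 8*k/3 + 8/15.
Need (1)·f(k+1) − (1)·f(k) = k**4 + 38*k**3/15 + 17*k**2/5 + 8*k/3 + 8/15.
Degrees (0,0,4) ⇒ d ≤ 5.
Coefficient equations give f(k) = k*(3*k**4 + 2*k**3 + 3*k**2 + 4*k - 4)/15.
Get s_k = R·t_k = k*(3*k**4 + 2*k**3 + 3*k**2 + 4*k - 4) with R(k) = B(k−1)f(k)/C(k) = k*(3*k**4 + 2*k**3 + 3*k**2 + 4*k - 4)/(15*k**4 + 38*k**3 + 51*k**2 + 40*k + 8).
s_(k+1) − s_k = 15*k**4 + 38*k**3 + 51*k**2 + 40*k + 8 = t_k.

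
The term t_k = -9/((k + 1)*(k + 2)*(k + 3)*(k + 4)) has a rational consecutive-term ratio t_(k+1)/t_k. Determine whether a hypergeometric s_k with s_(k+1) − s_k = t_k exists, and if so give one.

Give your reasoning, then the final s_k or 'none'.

s_k = k*(-k**2 - 6*k - 11)/(2*(k + 1)*(k + 2)*(k + 3))

r(k) = (k + 1)/(k + 5) after simplifying.
Factor: A=k + 1; B=k + 5; C=1.
f must satisfy (k + 1)·f(k+1) − (k + 4)·f(k) = 1.
Degrees (1,1,0) ⇒ d ≤ 3.
Coefficient equations give f(k) = k*(k**2 + 6*k + 11)/18.
Certificate R = B(k−1)f/C = k*(k + 4)*(k**2 + 6*k + 11)/18 gives s_k = k*(-k**2 - 6*k - 11)/(2*(k + 1)*(k + 2)*(k + 3)).
Verify: -9/(k**4 + 10*k**3 + 35*k**2 + 50*k + 24) matches t_k.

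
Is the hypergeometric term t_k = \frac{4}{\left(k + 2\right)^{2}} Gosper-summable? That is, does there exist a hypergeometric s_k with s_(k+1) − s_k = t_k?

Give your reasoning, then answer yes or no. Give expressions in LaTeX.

The ratio is (k + 2)**2/(k + 3)**2.
Gosper form: A/B · C(k+1)/C(k) with A=k**2 + 4*k + 4, B=k**2 + 6*k + 9, C=1.
Need (k**2 + 4*k + 4)·f(k+1) − (k**2 + 4*k + 4)·f(k) = 1.
deg f ≤ 0 (via 2,2,0).
f = c0 ⇒ A·f(k+1) − B(k−1)·f(k) − C = -1. The system {-1 = 0} is inconsistent; no antidifference.

No. Not Gosper-summable.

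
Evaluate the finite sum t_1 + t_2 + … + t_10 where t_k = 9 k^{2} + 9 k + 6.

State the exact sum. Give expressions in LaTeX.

Compute t_(k+1)/t_k: get (3*k**2 + 9*k + 8)/(3*k**2 + 3*k + 2).
Take A(k)=1, B(k)=1, C(k)=k**2 + k + 2/3.
Key eq: (1)·f(k+1) = (1)·f(k) + (k**2 + k + 2/3).
Bound: deg f ≤ 3.
Solve for f: f(k) = k*(k**2 + 1)/3 (degree 3 ≤ 3).
R(k) = B(k−1)·f(k)/C(k) = k*(k**2 + 1)/(3*k**2 + 3*k + 2); s_k = R·t_k = 3*k*(k**2 + 1).
Verify: 9*k**2 + 9*k + 6 matches t_k.
Telescoping: Σ = s_(11) − s_(1) = 4026 − (6) = 4020.

Σ = 4020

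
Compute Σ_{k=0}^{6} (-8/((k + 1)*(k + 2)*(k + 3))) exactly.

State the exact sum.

Σ = -35/18

Compute t_(k+1)/t_k: get (k + 1)/(k + 4).
Normal form (A,B,C) = (k + 1, k + 4, 1).
f must satisfy (k + 1)·f(k+1) − (k + 3)·f(k) = 1.
d = 2 from the (1,1,0) case.
Solve for f: f(k) = k*(k + 3)/4 (degree 2 ≤ 2).
R(k) = B(k−1)·f(k)/C(k) = k*(k + 3)**2/4; s_k = R·t_k = 2*k*(-k - 3)/((k + 1)*(k + 2)).
s_(k+1) − s_k = -8/(k**3 + 6*k**2 + 11*k + 6) = t_k.
Sum = s_(7) − s_(0); s_(7) = -35/18, s_(0) = 0 ⇒ -35/18.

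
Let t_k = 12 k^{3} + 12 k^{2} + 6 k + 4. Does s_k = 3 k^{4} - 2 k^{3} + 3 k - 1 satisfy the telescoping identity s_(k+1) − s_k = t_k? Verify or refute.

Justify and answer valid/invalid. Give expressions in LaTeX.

s_(k+1) = 3*k + 3*(k + 1)**4 - 2*(k + 1)**3 + 2
s_(k+1) − s_k = 12*k**3 + 12*k**2 + 6*k + 4
(s_(k+1) − s_k) − t_k = 0

valid (s_(k+1) − s_k reduces to t_k)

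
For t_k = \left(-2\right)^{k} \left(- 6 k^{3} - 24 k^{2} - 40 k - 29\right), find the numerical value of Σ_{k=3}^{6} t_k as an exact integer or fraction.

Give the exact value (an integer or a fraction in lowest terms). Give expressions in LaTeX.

Σ = -116024

t_(k+1)/t_k = 2*(-6*k**3 - 42*k**2 - 106*k - 99)/(6*k**3 + 24*k**2 + 40*k + 29).
So A=-2 and B=1, with C=k**3 + 4*k**2 + 20*k/3 + 29/6.
Need (-2)·f(k+1) − (1)·f(k) = k**3 + 4*k**2 + 20*k/3 + 29/6.
Bound: deg f ≤ 3.
A polynomial solution: f(k) = -(2*k**3 + 4*k**2 + 4*k + 3)/6.
R(k) = B(k−1)·f(k)/C(k) = -(2*k**3 + 4*k**2 + 4*k + 3)/(6*k**3 + 24*k**2 + 40*k + 29); s_k = R·t_k = (-2)**k*(2*k**3 + 4*k**2 + 4*k + 3).
Check: Δs_k = (-2)**k*(-6*k**3 - 24*k**2 - 40*k - 29). ✓
Σ_(k=3)^(6) t_k = s_(7) − s_(3) = -116864 − (-840) = -116024.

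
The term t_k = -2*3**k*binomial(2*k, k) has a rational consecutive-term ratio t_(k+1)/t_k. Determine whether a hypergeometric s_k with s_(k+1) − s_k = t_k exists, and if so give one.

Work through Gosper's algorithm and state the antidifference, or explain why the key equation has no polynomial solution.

none (Gosper's algorithm certifies no s_k)

r(k) = 6*(2*k + 1)/(k + 1) after simplifying.
Take A(k)=12*k + 6, B(k)=k + 1, C(k)=1.
Key eq: (12*k + 6)·f(k+1) = (k)·f(k) + (1).
d = -1 from the (1,1,0) case.
deg f ≤ -1 is impossible — no certificate.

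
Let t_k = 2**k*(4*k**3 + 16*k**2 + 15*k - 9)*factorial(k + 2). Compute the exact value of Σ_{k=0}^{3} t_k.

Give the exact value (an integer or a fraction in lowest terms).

The ratio is 2*(4*k**4 + 40*k**3 + 143*k**2 + 203*k + 78)/(4*k**3 + 16*k**2 + 15*k - 9).
A = 2*k + 6, B = 1, C = k**3 + 4*k**2 + 15*k/4 - 9/4.
Need (2*k + 6)·f(k+1) − (1)·f(k) = k**3 + 4*k**2 + 15*k/4 - 9/4.
From deg A=1, deg B=0, deg C=3: d=2.
A polynomial solution: f(k) = (k + 1)*(2*k - 3)/4.
Then R = B(k−1)f/C = (k + 1)*(2*k - 3)/(4*k**3 + 16*k**2 + 15*k - 9), so s_k = R(k)·t_k = 2**k*(k + 1)*(2*k - 3)*factorial(k + 2).
s_(k+1) − s_k = 2**k*(4*k**3 + 16*k**2 + 15*k - 9)*factorial(k + 2) = t_k.
Sum = s_(4) − s_(0); s_(4) = 288000, s_(0) = -6 ⇒ 288006.

Σ = 288006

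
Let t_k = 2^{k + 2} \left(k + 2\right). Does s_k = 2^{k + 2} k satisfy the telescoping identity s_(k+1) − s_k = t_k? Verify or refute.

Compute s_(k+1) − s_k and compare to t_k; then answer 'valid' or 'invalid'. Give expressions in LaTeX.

valid; difference matches t_k

s_(k+1) = 2**(k + 3)*(k + 1)
s_(k+1) − s_k = 2**(k + 2)*(k + 2)
(s_(k+1) − s_k) − t_k = 0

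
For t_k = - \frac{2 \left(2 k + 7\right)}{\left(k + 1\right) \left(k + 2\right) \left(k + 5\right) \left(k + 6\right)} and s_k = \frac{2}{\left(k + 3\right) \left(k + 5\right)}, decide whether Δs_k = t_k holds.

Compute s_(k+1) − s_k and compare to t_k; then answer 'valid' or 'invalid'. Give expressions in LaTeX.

s_(k+1) = 2/((k + 4)*(k + 6))
s_(k+1) − s_k = 2*(-2*k - 9)/(k**4 + 18*k**3 + 119*k**2 + 342*k + 360)
(s_(k+1) − s_k) − t_k = 12*(k**2 + 7*k + 11)/(k**6 + 21*k**5 + 175*k**4 + 735*k**3 + 1624*k**2 + 1764*k + 720)

Invalid: residual \frac{12 \left(k^{2} + 7 k + 11\right)}{k^{6} + 21 k^{5} + 175 k^{4} + 735 k^{3} + 1624 k^{2} + 1764 k + 720} ≠ 0.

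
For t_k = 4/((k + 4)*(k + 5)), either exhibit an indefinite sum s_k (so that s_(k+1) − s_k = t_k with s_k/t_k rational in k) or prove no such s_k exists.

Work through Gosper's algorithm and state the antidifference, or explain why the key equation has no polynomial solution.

s_k = k/(k + 4)

Compute t_(k+1)/t_k: get (k + 4)/(k + 6).
Take A(k)=k + 4, B(k)=k + 6, C(k)=1.
Solve (k + 4)·f(k+1) − (k + 5)·f(k) = 1.
From deg A=1, deg B=1, deg C=0: d=1.
A polynomial solution: f(k) = k/4.
Then R = B(k−1)f/C = k*(k + 5)/4, so s_k = R(k)·t_k = k/(k + 4).
s_(k+1) − s_k = 4/(k**2 + 9*k + 20) = t_k.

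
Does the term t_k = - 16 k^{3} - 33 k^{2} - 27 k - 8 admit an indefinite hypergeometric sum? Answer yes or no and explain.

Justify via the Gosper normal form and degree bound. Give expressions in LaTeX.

Yes. s_k = k^{2} \left(- 4 k^{2} - 3 k - 1\right).

r(k) = (16*k**3 + 81*k**2 + 141*k + 84)/(16*k**3 + 33*k**2 + 27*k + 8) after simplifying.
Normal form (A,B,C) = (1, 1, k**3 + 33*k**2/16 + 27*k/16 + 1/2).
Solve (1)·f(k+1) − (1)·f(k) = k**3 + 33*k**2/16 + 27*k/16 + 1/2.
From deg A=0, deg B=0, deg C=3: d=4.
Coefficient equations give f(k) = k**2*(4*k**2 + 3*k + 1)/16.
R(k) = B(k−1)·f(k)/C(k) = k**2*(4*k**2 + 3*k + 1)/(16*k**3 + 33*k**2 + 27*k + 8); s_k = R·t_k = k**2*(-4*k**2 - 3*k - 1).
s_(k+1) − s_k = -16*k**3 - 33*k**2 - 27*k - 8 = t_k.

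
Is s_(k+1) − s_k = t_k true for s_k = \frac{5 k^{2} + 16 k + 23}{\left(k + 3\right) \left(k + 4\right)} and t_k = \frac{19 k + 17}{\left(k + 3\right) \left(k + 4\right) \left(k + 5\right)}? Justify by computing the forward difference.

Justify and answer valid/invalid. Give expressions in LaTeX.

Valid — Δs_k = t_k.

s_(k+1) = (16*k + 5*(k + 1)**2 + 39)/((k + 4)*(k + 5))
s_(k+1) − s_k = (19*k + 17)/(k**3 + 12*k**2 + 47*k + 60)
(s_(k+1) − s_k) − t_k = 0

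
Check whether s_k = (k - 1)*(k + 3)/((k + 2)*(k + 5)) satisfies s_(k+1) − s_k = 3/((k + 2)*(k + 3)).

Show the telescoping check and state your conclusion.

s_(k+1) = k*(k + 4)/((k + 3)*(k + 6))
s_(k+1) − s_k = (5*k**2 + 31*k + 54)/(k**4 + 16*k**3 + 91*k**2 + 216*k + 180)
(s_(k+1) − s_k) − t_k = 2*(k**2 - k - 18)/(k**4 + 16*k**3 + 91*k**2 + 216*k + 180)

Invalid: residual 2*(k**2 - k - 18)/(k**4 + 16*k**3 + 91*k**2 + 216*k + 180) ≠ 0.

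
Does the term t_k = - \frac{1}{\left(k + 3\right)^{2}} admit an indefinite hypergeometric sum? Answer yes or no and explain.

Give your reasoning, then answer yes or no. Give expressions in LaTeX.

Step 1: r(k) = (k + 3)**2/(k + 4)**2.
A = k**2 + 6*k + 9, B = k**2 + 8*k + 16, C = 1.
Key eq: (k**2 + 6*k + 9)·f(k+1) = (k**2 + 6*k + 9)·f(k) + (1).
deg f ≤ 0 (via 2,2,0).
Write f(k) = c0. Then LHS − RHS = -1, requiring -1 = 0: contradictory. No certificate.

No — the linear system for f has no solution.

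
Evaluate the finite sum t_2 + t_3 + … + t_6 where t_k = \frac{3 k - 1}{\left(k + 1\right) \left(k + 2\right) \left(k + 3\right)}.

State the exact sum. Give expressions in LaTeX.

The ratio is (k + 1)*(3*k + 2)/((k + 4)*(3*k - 1)).
Normal form (A,B,C) = (k + 1, k + 4, k - 1/3).
Set up (k + 1)·f(k+1) − (k + 3)·f(k) − (k - 1/3) = 0.
Degrees (1,1,1) ⇒ d ≤ 2.
Match coefficients ⇒ f(k) = k*(k - 3)/6.
Get s_k = R·t_k = k*(k - 3)/(2*(k + 1)*(k + 2)) with R(k) = B(k−1)f(k)/C(k) = k*(k - 3)*(k + 3)/(2*(3*k - 1)).
Verify: (3*k - 1)/(k**3 + 6*k**2 + 11*k + 6) matches t_k.
Evaluate s at k=7 and k=2: 7/36 and -1/12; difference 5/18.

Σ = 5/18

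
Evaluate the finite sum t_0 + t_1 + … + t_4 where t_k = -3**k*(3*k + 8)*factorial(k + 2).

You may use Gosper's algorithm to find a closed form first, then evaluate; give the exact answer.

Σ = -1224718

t_(k+1)/t_k = 3*(k + 3)*(3*k + 11)/(3*k + 8).
Normal form (A,B,C) = (3*k + 9, 1, k + 8/3).
Key eq: (3*k + 9)·f(k+1) = (1)·f(k) + (k + 8/3).
Degrees (1,0,1) ⇒ d ≤ 0.
Solve for f: f(k) = 1/3 (degree 0 ≤ 0).
Certificate R = B(k−1)f/C = 1/(3*k + 8) gives s_k = -3**k*factorial(k + 2).
Check: Δs_k = -3**k*(3*k + 8)*factorial(k + 2). ✓
Telescoping: Σ = s_(5) − s_(0) = -1224720 − (-2) = -1224718.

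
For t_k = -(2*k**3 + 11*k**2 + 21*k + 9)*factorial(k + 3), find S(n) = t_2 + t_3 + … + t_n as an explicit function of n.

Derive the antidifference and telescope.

r(k) = (2*k**4 + 25*k**3 + 117*k**2 + 239*k + 172)/(2*k**3 + 11*k**2 + 21*k + 9) after simplifying.
A = k + 4, B = 1, C = k**3 + 11*k**2/2 + 21*k/2 + 9/2.
Need (k + 4)·f(k+1) − (1)·f(k) = k**3 + 11*k**2/2 + 21*k/2 + 9/2.
Bound: deg f ≤ 2.
A polynomial solution: f(k) = (k + 1)*(2*k - 1)/2.
Certificate R = B(k−1)f/C = (k + 1)*(2*k - 1)/(2*k**3 + 11*k**2 + 21*k + 9) gives s_k = -(k + 1)*(2*k - 1)*factorial(k + 3).
s_(k+1) − s_k = -(2*k**3 + 11*k**2 + 21*k + 9)*factorial(k + 3) = t_k.
Telescope: S(n) = s_(n+1) − s_(2) = -(n + 2)*(2*n + 1)*factorial(n + 4) − (-1080) = -2*n**2*factorial(n + 4) - 5*n*factorial(n + 4) - 2*factorial(n + 4) + 1080.

S(n) = -2*n**2*factorial(n + 4) - 5*n*factorial(n + 4) - 2*factorial(n + 4) + 1080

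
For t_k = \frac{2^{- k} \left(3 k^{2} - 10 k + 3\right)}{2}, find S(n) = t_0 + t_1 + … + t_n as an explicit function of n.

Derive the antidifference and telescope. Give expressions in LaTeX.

S(n) = 2^{- n - 1} \left(2^{n + 2} - 3 n^{2} - 2 n - 1\right)

The ratio is (3*k**2 - 4*k - 4)/(2*(3*k**2 - 10*k + 3)).
Normal form (A,B,C) = (1/2, 1, k**2 - 10*k/3 + 1).
f must satisfy (1/2)·f(k+1) − (1)·f(k) = k**2 - 10*k/3 + 1.
Bound: deg f ≤ 2.
Solve for f: f(k) = -2*(3*k**2 - 4*k + 2)/3 (degree 2 ≤ 2).
So s_k = (B(k−1)f/C)·t_k = (-2*(3*k**2 - 4*k + 2)/((k - 3)*(3*k - 1)))·t_k = (-3*k**2 + 4*k - 2)/2**k.
Verify: (3*k**2 - 10*k + 3)/(2*2**k) matches t_k.
Σ_(k=0)^n t_k = s_(n+1) − s_(0) = (2**(-n - 1)*(-3*n**2 - 2*n - 1)) − (-2), i.e. 2**(-n - 1)*(2**(n + 2) - 3*n**2 - 2*n - 1).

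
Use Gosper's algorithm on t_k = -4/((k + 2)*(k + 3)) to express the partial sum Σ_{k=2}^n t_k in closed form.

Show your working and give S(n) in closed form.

Ratio r(k) = (k + 2)/(k + 4).
Take A(k)=k + 2, B(k)=k + 4, C(k)=1.
Need (k + 2)·f(k+1) − (k + 3)·f(k) = 1.
Degrees (1,1,0) ⇒ d ≤ 1.
Solve for f: f(k) = k/2 (degree 1 ≤ 1).
So s_k = (B(k−1)f/C)·t_k = (k*(k + 3)/2)·t_k = -2*k/(k + 2).
Check: Δs_k = -4/(k**2 + 5*k + 6). ✓
Evaluate: s_(n+1) = 2*(-n - 1)/(n + 3); subtract s_(2) = -1 ⇒ S(n) = (1 - n)/(n + 3).

S(n) = (1 - n)/(n + 3)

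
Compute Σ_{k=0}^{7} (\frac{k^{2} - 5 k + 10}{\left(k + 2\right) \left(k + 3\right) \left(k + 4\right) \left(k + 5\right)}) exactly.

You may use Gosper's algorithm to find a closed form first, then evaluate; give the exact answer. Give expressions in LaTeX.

Σ = 19/165

The ratio is (k**3 - k**2 + 12)/(k**3 + k**2 - 20*k + 60).
Normal form (A,B,C) = (k + 2, k + 6, k**2 - 5*k + 10).
Key eq: (k + 2)·f(k+1) = (k + 5)·f(k) + (k**2 - 5*k + 10).
Bound: deg f ≤ 3.
Solve for f: f(k) = k*(k**2 + 3*k + 26)/6 (degree 3 ≤ 3).
So s_k = (B(k−1)f/C)·t_k = (k*(k + 5)*(k**2 + 3*k + 26)/(6*(k**2 - 5*k + 10)))·t_k = k*(k**2 + 3*k + 26)/(6*(k + 2)*(k + 3)*(k + 4)).
Check: Δs_k = (k**2 - 5*k + 10)/(k**4 + 14*k**3 + 71*k**2 + 154*k + 120). ✓
Telescoping: Σ = s_(8) − s_(0) = 19/165 − (0) = 19/165.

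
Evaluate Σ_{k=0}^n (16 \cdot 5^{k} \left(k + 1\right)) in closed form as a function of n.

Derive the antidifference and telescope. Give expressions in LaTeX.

r(k) = 5*(k + 2)/(k + 1) after simplifying.
Factor: A=5; B=1; C=k + 1.
Need (5)·f(k+1) − (1)·f(k) = k + 1.
Bound: deg f ≤ 1.
Match coefficients ⇒ f(k) = (4*k - 1)/16.
So s_k = (B(k−1)f/C)·t_k = ((4*k - 1)/(16*(k + 1)))·t_k = 5**k*(4*k - 1).
Δs = 16*5**k*(k + 1), as required.
s_(n+1) = 5**(n + 1)*(4*n + 3) and s_(0) = -1, so S(n) = 20*5**n*n + 15*5**n + 1.

S(n) = 20 \cdot 5^{n} n + 15 \cdot 5^{n} + 1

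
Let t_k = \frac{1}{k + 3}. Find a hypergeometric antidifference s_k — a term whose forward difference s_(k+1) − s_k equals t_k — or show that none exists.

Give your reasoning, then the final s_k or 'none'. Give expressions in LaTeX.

The ratio is (k + 3)/(k + 4).
Normal form (A,B,C) = (k + 3, k + 4, 1).
f must satisfy (k + 3)·f(k+1) − (k + 3)·f(k) = 1.
d = 0 from the (1,1,0) case.
f = c0 ⇒ A·f(k+1) − B(k−1)·f(k) − C = -1. The system {-1 = 0} is inconsistent; no antidifference.

none — t_k is not Gosper-summable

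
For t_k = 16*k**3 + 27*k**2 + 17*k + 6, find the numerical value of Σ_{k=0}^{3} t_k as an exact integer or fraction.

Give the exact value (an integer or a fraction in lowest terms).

r(k) = (16*k**3 + 75*k**2 + 119*k + 66)/(16*k**3 + 27*k**2 + 17*k + 6) after simplifying.
A = 1, B = 1, C = k**3 + 27*k**2/16 + 17*k/16 + 3/8.
Key eq: (1)·f(k+1) = (1)·f(k) + (k**3 + 27*k**2/16 + 17*k/16 + 3/8).
Degrees (0,0,3) ⇒ d ≤ 4.
Match coefficients ⇒ f(k) = k*(k + 1)*(4*k**2 - 3*k + 2)/16.
Certificate R = B(k−1)f/C = k*(4*k**2 - 3*k + 2)/(16*k**2 + 11*k + 6) gives s_k = k*(4*k**3 + k**2 - k + 2).
Δs = 16*k**3 + 27*k**2 + 17*k + 6, as required.
Sum = s_(4) − s_(0); s_(4) = 1080, s_(0) = 0 ⇒ 1080.

Σ = 1080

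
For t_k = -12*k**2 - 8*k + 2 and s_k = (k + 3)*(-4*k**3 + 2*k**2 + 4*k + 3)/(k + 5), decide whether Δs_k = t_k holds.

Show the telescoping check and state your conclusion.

Invalid: residual 2*(8*k**3 + 70*k**2 + 42*k - 7)/(k**2 + 11*k + 30) ≠ 0.

s_(k+1) = (-4*k**4 - 26*k**3 - 44*k**2 - 11*k + 20)/(k + 6)
s_(k+1) − s_k = 2*(-6*k**4 - 62*k**3 - 153*k**2 - 67*k + 23)/(k**2 + 11*k + 30)
(s_(k+1) − s_k) − t_k = 2*(8*k**3 + 70*k**2 + 42*k - 7)/(k**2 + 11*k + 30)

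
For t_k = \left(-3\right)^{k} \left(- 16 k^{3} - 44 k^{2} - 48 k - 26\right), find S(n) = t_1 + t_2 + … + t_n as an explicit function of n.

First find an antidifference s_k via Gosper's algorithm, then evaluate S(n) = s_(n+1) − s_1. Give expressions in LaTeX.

The ratio is 3*(-8*k**3 - 46*k**2 - 92*k - 67)/(8*k**3 + 22*k**2 + 24*k + 13).
A = -3, B = 1, C = k**3 + 11*k**2/4 + 3*k + 13/8.
Need (-3)·f(k+1) − (1)·f(k) = k**3 + 11*k**2/4 + 3*k + 13/8.
d = 3 from the (0,0,3) case.
A polynomial solution: f(k) = -(k + 1)*(2*k**2 - k + 1)/8.
Certificate R = B(k−1)f/C = -(k + 1)*(2*k**2 - k + 1)/(8*k**3 + 22*k**2 + 24*k + 13) gives s_k = 2*(-3)**k*(2*k**3 + k**2 + 1).
Check: Δs_k = (-3)**k*(-16*k**3 - 44*k**2 - 48*k - 26). ✓
Σ_(k=1)^n t_k = s_(n+1) − s_(1) = ((-3)**(n + 1)*(4*n**3 + 14*n**2 + 16*n + 8)) − (-24), i.e. -12*(-3)**n*n**3 - 42*(-3)**n*n**2 - 48*(-3)**n*n - 24*(-3)**n + 24.

S(n) = - 12 \left(-3\right)^{n} n^{3} - 42 \left(-3\right)^{n} n^{2} - 48 \left(-3\right)^{n} n - 24 \left(-3\right)^{n} + 24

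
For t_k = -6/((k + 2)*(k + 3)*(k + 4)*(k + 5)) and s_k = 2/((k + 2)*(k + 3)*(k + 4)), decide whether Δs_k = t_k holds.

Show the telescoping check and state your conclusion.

s_(k+1) = 2/((k + 3)*(k + 4)*(k + 5))
s_(k+1) − s_k = -6/((k + 2)*(k + 3)*(k + 4)*(k + 5))
(s_(k+1) − s_k) − t_k = 0

valid; difference matches t_k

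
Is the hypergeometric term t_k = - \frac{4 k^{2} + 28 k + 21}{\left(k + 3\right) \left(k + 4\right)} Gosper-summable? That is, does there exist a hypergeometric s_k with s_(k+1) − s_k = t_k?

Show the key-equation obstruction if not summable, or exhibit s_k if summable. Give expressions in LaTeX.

Compute t_(k+1)/t_k: get (k + 3)*(28*k + 4*(k + 1)**2 + 49)/((k + 5)*(4*k**2 + 28*k + 21)).
Gosper form: A/B · C(k+1)/C(k) with A=k + 3, B=k + 5, C=k**2 + 7*k + 21/4.
Key eq: (k + 3)·f(k+1) = (k + 4)·f(k) + (k**2 + 7*k + 21/4).
From deg A=1, deg B=1, deg C=2: d=2.
Coefficient equations give f(k) = k*(4*k + 3)/4.
Certificate R = B(k−1)f/C = k*(k + 4)*(4*k + 3)/(4*k**2 + 28*k + 21) gives s_k = k*(-4*k - 3)/(k + 3).
s_(k+1) − s_k = (-4*k**2 - 28*k - 21)/(k**2 + 7*k + 12) = t_k.

Yes. s_k = \frac{k \left(- 4 k - 3\right)}{k + 3}.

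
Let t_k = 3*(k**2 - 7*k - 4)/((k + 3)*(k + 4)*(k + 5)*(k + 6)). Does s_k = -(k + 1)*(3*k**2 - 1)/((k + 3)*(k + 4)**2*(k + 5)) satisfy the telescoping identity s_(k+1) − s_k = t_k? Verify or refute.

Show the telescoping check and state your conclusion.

s_(k+1) = -(k + 2)*(3*(k + 1)**2 - 1)/((k + 4)*(k + 5)**2*(k + 6))
s_(k+1) − s_k = 3*(k**4 - 4*k**3 - 56*k**2 - 79*k - 26)/(k**6 + 27*k**5 + 301*k**4 + 1773*k**3 + 5818*k**2 + 10080*k + 7200)
(s_(k+1) − s_k) − t_k = 3*(-6*k**3 - 9*k**2 + 97*k + 54)/(k**6 + 27*k**5 + 301*k**4 + 1773*k**3 + 5818*k**2 + 10080*k + 7200)

Invalid: residual 3*(-6*k**3 - 9*k**2 + 97*k + 54)/(k**6 + 27*k**5 + 301*k**4 + 1773*k**3 + 5818*k**2 + 10080*k + 7200) ≠ 0.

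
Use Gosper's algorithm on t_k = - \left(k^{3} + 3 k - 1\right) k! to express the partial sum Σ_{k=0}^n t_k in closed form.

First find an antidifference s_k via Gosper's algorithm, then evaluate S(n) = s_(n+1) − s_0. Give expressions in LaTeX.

t_(k+1)/t_k = (k + 1)*(3*k + (k + 1)**3 + 2)/(k**3 + 3*k - 1).
Factor: A=k + 1; B=1; C=k**3 + 3*k - 1.
Key eq: (k + 1)·f(k+1) = (1)·f(k) + (k**3 + 3*k - 1).
deg f ≤ 2 (via 1,0,3).
A polynomial solution: f(k) = k**2 - 2*k + 2.
Then R = B(k−1)f/C = (k**2 - 2*k + 2)/(k**3 + 3*k - 1), so s_k = R(k)·t_k = -(k**2 - 2*k + 2)*factorial(k).
Check: Δs_k = -(k**3 + 3*k - 1)*factorial(k). ✓
Evaluate: s_(n+1) = -(n**2 + 1)*factorial(n + 1); subtract s_(0) = -2 ⇒ S(n) = -n**3*factorial(n) - n**2*factorial(n) - n*factorial(n) - factorial(n) + 2.

S(n) = - n^{3} n! - n^{2} n! - n n! - n! + 2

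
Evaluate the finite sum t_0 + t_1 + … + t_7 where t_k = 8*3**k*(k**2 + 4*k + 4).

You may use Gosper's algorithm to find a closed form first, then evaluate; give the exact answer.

Σ = 1915808

Ratio r(k) = 3*(k**2 + 6*k + 9)/(k**2 + 4*k + 4).
Factor: A=3; B=1; C=k**2 + 4*k + 4.
Need (3)·f(k+1) − (1)·f(k) = k**2 + 4*k + 4.
From deg A=0, deg B=0, deg C=2: d=2.
Solve for f: f(k) = (k**2 + k + 1)/2 (degree 2 ≤ 2).
Then R = B(k−1)f/C = (k**2 + k + 1)/(2*(k + 2)**2), so s_k = R(k)·t_k = 4*3**k*(k**2 + k + 1).
Check: Δs_k = 8*3**k*(k**2 + 4*k + 4). ✓
Evaluate s at k=8 and k=0: 1915812 and 4; difference 1915808.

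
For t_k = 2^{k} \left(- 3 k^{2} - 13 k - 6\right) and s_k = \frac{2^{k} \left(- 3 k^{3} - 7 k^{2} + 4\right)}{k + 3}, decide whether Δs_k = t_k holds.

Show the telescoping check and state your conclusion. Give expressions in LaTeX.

Invalid: residual \frac{2^{k} \left(3 k^{3} + 19 k^{2} + 44 k + 20\right)}{k^{2} + 7 k + 12} ≠ 0.

s_(k+1) = 2**(k + 1)*(-3*(k + 1)**3 - 7*(k + 1)**2 + 4)/(k + 4)
s_(k+1) − s_k = 2**k*(-3*k**4 - 31*k**3 - 114*k**2 - 154*k - 52)/(k**2 + 7*k + 12)
(s_(k+1) − s_k) − t_k = 2**k*(3*k**3 + 19*k**2 + 44*k + 20)/(k**2 + 7*k + 12)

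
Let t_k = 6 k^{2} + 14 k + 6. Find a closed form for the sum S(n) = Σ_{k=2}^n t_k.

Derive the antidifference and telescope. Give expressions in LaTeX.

S(n) = 2 n^{3} + 10 n^{2} + 14 n - 26

r(k) = (3*k**2 + 13*k + 13)/(3*k**2 + 7*k + 3) after simplifying.
Gosper form: A/B · C(k+1)/C(k) with A=1, B=1, C=k**2 + 7*k/3 + 1.
f must satisfy (1)·f(k+1) − (1)·f(k) = k**2 + 7*k/3 + 1.
deg f ≤ 3 (via 0,0,2).
Solve for f: f(k) = k**2*(k + 2)/3 (degree 3 ≤ 3).
R(k) = B(k−1)·f(k)/C(k) = k**2*(k + 2)/(3*k**2 + 7*k + 3); s_k = R·t_k = 2*k**2*(k + 2).
s_(k+1) − s_k = 6*k**2 + 14*k + 6 = t_k.
Σ_(k=2)^n t_k = s_(n+1) − s_(2) = (2*n**3 + 10*n**2 + 14*n + 6) − (32), i.e. 2*n**3 + 10*n**2 + 14*n - 26.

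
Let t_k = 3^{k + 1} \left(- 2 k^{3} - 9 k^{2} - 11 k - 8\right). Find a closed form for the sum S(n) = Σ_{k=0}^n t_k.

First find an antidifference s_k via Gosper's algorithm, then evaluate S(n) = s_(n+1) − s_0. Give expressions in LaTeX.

S(n) = - 9 \cdot 3^{n} n^{3} - 27 \cdot 3^{n} n^{2} - 36 \cdot 3^{n} n - 27 \cdot 3^{n} + 3

Step 1: r(k) = 3*(2*k**3 + 15*k**2 + 35*k + 30)/(2*k**3 + 9*k**2 + 11*k + 8).
Normal form (A,B,C) = (3, 1, k**3 + 9*k**2/2 + 11*k/2 + 4).
Set up (3)·f(k+1) − (1)·f(k) − (k**3 + 9*k**2/2 + 11*k/2 + 4) = 0.
From deg A=0, deg B=0, deg C=3: d=3.
Solve for f: f(k) = (k**3 + k + 1)/2 (degree 3 ≤ 3).
Certificate R = B(k−1)f/C = (k**3 + k + 1)/(2*k**3 + 9*k**2 + 11*k + 8) gives s_k = 3**(k + 1)*(-k**3 - k - 1).
Check: Δs_k = 3**(k + 1)*(k**3 - 2*k - 3*(k + 1)**3 - 5). ✓
Evaluate: s_(n+1) = 3**(n + 2)*(-n**3 - 3*n**2 - 4*n - 3); subtract s_(0) = -3 ⇒ S(n) = -9*3**n*n**3 - 27*3**n*n**2 - 36*3**n*n - 27*3**n + 3.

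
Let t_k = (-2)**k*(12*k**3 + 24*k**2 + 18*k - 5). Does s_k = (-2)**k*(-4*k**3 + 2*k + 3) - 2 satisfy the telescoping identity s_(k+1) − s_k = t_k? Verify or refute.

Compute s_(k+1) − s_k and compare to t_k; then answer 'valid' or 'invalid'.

s_(k+1) = -2*(-2)**k*(2*k - 4*(k + 1)**3 + 5) - 2
s_(k+1) − s_k = (-2)**k*(12*k**3 + 24*k**2 + 18*k - 5)
(s_(k+1) − s_k) − t_k = 0

valid; difference matches t_k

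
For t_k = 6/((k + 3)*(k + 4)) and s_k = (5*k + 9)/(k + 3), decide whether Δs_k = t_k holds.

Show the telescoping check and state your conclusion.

s_(k+1) = (5*k + 14)/(k + 4)
s_(k+1) − s_k = 6/(k**2 + 7*k + 12)
(s_(k+1) − s_k) − t_k = 0

Valid: the claim telescopes to t_k.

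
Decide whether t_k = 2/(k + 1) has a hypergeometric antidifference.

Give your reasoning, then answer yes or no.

Ratio r(k) = (k + 1)/(k + 2).
Gosper form: A/B · C(k+1)/C(k) with A=k + 1, B=k + 2, C=1.
Need (k + 1)·f(k+1) − (k + 1)·f(k) = 1.
d = 0 from the (1,1,0) case.
f = c0 ⇒ A·f(k+1) − B(k−1)·f(k) − C = -1. The system {-1 = 0} is inconsistent; no antidifference.

No — key equation has no polynomial f.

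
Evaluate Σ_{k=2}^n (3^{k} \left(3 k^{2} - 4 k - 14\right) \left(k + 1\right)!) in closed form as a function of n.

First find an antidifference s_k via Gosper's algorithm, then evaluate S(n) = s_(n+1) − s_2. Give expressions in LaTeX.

S(n) = 3 \cdot 3^{n} n^{3} n! - 21 \cdot 3^{n} n n! - 18 \cdot 3^{n} n! + 108

Step 1: r(k) = 3*(3*k**3 + 8*k**2 - 11*k - 30)/(3*k**2 - 4*k - 14).
Take A(k)=3*k + 6, B(k)=1, C(k)=k**2 - 4*k/3 - 14/3.
Solve (3*k + 6)·f(k+1) − (1)·f(k) = k**2 - 4*k/3 - 14/3.
Degrees (1,0,2) ⇒ d ≤ 1.
Solving with deg f ≤ 1: f(k) = (k - 4)/3.
Certificate R = B(k−1)f/C = (k - 4)/(3*k**2 - 4*k - 14) gives s_k = 3**k*(k - 4)*factorial(k + 1).
Verify: 3**k*(3*k**2 - 4*k - 14)*factorial(k + 1) matches t_k.
Evaluate: s_(n+1) = 3**(n + 1)*(n - 3)*factorial(n + 2); subtract s_(2) = -108 ⇒ S(n) = 3*3**n*n**3*factorial(n) - 21*3**n*n*factorial(n) - 18*3**n*factorial(n) + 108.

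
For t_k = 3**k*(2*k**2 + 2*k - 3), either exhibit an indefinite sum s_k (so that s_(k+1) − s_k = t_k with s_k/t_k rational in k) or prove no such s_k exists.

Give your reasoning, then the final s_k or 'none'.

Ratio r(k) = 3*(2*k**2 + 6*k + 1)/(2*k**2 + 2*k - 3).
Normal form (A,B,C) = (3, 1, k**2 + k - 3/2).
Set up (3)·f(k+1) − (1)·f(k) − (k**2 + k - 3/2) = 0.
d = 2 from the (0,0,2) case.
Match coefficients ⇒ f(k) = k*(k - 2)/2.
Get s_k = R·t_k = 3**k*k*(k - 2) with R(k) = B(k−1)f(k)/C(k) = k*(k - 2)/(2*k**2 + 2*k - 3).
Check: Δs_k = 3**k*(2*k**2 + 2*k - 3). ✓

s_k = 3**k*k*(k - 2)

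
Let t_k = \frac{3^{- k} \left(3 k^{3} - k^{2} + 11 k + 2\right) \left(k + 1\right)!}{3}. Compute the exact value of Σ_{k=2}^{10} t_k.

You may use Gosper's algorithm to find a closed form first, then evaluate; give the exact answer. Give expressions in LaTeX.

The ratio is (k + 2)*(11*k + 3*(k + 1)**3 - (k + 1)**2 + 13)/(3*(3*k**3 - k**2 + 11*k + 2)).
Take A(k)=k/3 + 2/3, B(k)=1, C(k)=k**3 - k**2/3 + 11*k/3 + 2/3.
Need (k/3 + 2/3)·f(k+1) − (1)·f(k) = k**3 - k**2/3 + 11*k/3 + 2/3.
Bound: deg f ≤ 2.
Solving with deg f ≤ 2: f(k) = (k - 2)*(3*k + 2).
Certificate R = B(k−1)f/C = 3*(k - 2)*(3*k + 2)/(3*k**3 - k**2 + 11*k + 2) gives s_k = (k - 2)*(3*k + 2)*factorial(k + 1)/3**k.
Δs = (3*k**3 - k**2 + 11*k + 2)*factorial(k + 1)/(3*3**k), as required.
Evaluate s at k=11 and k=2: 68992000/81 and 0; difference 68992000/81.

Σ = 68992000/81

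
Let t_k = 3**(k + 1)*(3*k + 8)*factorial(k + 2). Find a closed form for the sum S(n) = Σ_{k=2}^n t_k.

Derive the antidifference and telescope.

S(n) = 9*3**n*factorial(n + 3) - 648

Step 1: r(k) = 3*(k + 3)*(3*k + 11)/(3*k + 8).
A = 3*k + 9, B = 1, C = k + 8/3.
Set up (3*k + 9)·f(k+1) − (1)·f(k) − (k + 8/3) = 0.
d = 0 from the (1,0,1) case.
Coefficient equations give f(k) = 1/3.
Get s_k = R·t_k = 3**(k + 1)*factorial(k + 2) with R(k) = B(k−1)f(k)/C(k) = 1/(3*k + 8).
Check: Δs_k = 3**(k + 1)*(3*k + 8)*factorial(k + 2). ✓
Σ_(k=2)^n t_k = s_(n+1) − s_(2) = (3**(n + 2)*factorial(n + 3)) − (648), i.e. 9*3**n*factorial(n + 3) - 648.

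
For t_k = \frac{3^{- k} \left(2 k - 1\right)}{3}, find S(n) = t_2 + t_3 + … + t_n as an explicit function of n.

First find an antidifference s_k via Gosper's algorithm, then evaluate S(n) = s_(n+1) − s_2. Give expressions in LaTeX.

S(n) = 3^{- n - 2} \left(2 \cdot 3^{n} - 3 n - 3\right)

Compute t_(k+1)/t_k: get (2*k + 1)/(3*(2*k - 1)).
Factor: A=1/3; B=1; C=k - 1/2.
f must satisfy (1/3)·f(k+1) − (1)·f(k) = k - 1/2.
Degrees (0,0,1) ⇒ d ≤ 1.
Match coefficients ⇒ f(k) = -3*k/2.
R(k) = B(k−1)·f(k)/C(k) = -3*k/(2*k - 1); s_k = R·t_k = -k/3**k.
Δs = (2*k - 1)/(3*3**k), as required.
Σ_(k=2)^n t_k = s_(n+1) − s_(2) = (3**(-n - 1)*(-n - 1)) − (-2/9), i.e. 3**(-n - 2)*(2*3**n - 3*n - 3).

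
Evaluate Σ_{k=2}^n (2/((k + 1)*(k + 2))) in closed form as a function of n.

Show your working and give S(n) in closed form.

S(n) = 2*(n - 1)/(3*(n + 2))

r(k) = (k + 1)/(k + 3) after simplifying.
Normal form (A,B,C) = (k + 1, k + 3, 1).
Set up (k + 1)·f(k+1) − (k + 2)·f(k) − (1) = 0.
Degrees (1,1,0) ⇒ d ≤ 1.
Solving with deg f ≤ 1: f(k) = k.
R(k) = B(k−1)·f(k)/C(k) = k*(k + 2); s_k = R·t_k = 2*k/(k + 1).
Verify: 2/(k**2 + 3*k + 2) matches t_k.
Σ_(k=2)^n t_k = s_(n+1) − s_(2) = (2*(n + 1)/(n + 2)) − (4/3), i.e. 2*(n - 1)/(3*(n + 2)).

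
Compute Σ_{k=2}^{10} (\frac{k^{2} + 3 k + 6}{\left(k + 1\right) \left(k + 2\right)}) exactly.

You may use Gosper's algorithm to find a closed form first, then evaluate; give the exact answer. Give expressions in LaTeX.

Step 1: r(k) = (k + 1)*(3*k + (k + 1)**2 + 9)/((k + 3)*(k**2 + 3*k + 6)).
A = k + 1, B = k + 3, C = k**2 + 3*k + 6.
Need (k + 1)·f(k+1) − (k + 2)·f(k) = k**2 + 3*k + 6.
Degrees (1,1,2) ⇒ d ≤ 2.
A polynomial solution: f(k) = k*(k + 5).
R(k) = B(k−1)·f(k)/C(k) = k*(k + 2)*(k + 5)/(k**2 + 3*k + 6); s_k = R·t_k = k*(k + 5)/(k + 1).
Verify: (k**2 + 3*k + 6)/(k**2 + 3*k + 2) matches t_k.
Evaluate s at k=11 and k=2: 44/3 and 14/3; difference 10.

Σ = 10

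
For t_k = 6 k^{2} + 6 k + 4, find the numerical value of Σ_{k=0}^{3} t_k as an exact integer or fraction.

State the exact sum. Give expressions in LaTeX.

Compute t_(k+1)/t_k: get (3*k**2 + 9*k + 8)/(3*k**2 + 3*k + 2).
Take A(k)=1, B(k)=1, C(k)=k**2 + k + 2/3.
Need (1)·f(k+1) − (1)·f(k) = k**2 + k + 2/3.
Degrees (0,0,2) ⇒ d ≤ 3.
Coefficient equations give f(k) = k*(k**2 + 1)/3.
Get s_k = R·t_k = 2*k*(k**2 + 1) with R(k) = B(k−1)f(k)/C(k) = k*(k**2 + 1)/(3*k**2 + 3*k + 2).
Δs = 6*k**2 + 6*k + 4, as required.
Σ_(k=0)^(3) t_k = s_(4) − s_(0) = 136 − (0) = 136.

Σ = 136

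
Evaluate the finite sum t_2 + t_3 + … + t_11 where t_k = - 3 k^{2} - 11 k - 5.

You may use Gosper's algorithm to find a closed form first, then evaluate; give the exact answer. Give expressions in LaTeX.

Σ = -2280

Compute t_(k+1)/t_k: get (3*k**2 + 17*k + 19)/(3*k**2 + 11*k + 5).
Normal form (A,B,C) = (1, 1, k**2 + 11*k/3 + 5/3).
Need (1)·f(k+1) − (1)·f(k) = k**2 + 11*k/3 + 5/3.
From deg A=0, deg B=0, deg C=2: d=3.
Solve for f: f(k) = k**2*(k + 4)/3 (degree 3 ≤ 3).
Then R = B(k−1)f/C = k**2*(k + 4)/(3*k**2 + 11*k + 5), so s_k = R(k)·t_k = k**2*(-k - 4).
Check: Δs_k = -3*k**2 - 11*k - 5. ✓
Telescoping: Σ = s_(12) − s_(2) = -2304 − (-24) = -2280.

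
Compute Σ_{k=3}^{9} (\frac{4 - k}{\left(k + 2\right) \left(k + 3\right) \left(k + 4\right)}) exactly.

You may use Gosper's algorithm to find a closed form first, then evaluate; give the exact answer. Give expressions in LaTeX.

Step 1: r(k) = (k - 3)*(k + 2)/((k - 4)*(k + 5)).
Factor: A=k + 2; B=k + 5; C=k - 4.
Key eq: (k + 2)·f(k+1) = (k + 4)·f(k) + (k - 4).
From deg A=1, deg B=1, deg C=1: d=2.
Solving with deg f ≤ 2: f(k) = -k*(k + 11)/6.
Certificate R = B(k−1)f/C = -k*(k + 4)*(k + 11)/(6*(k - 4)) gives s_k = k*(k + 11)/(6*(k + 2)*(k + 3)).
s_(k+1) − s_k = (4 - k)/(k**3 + 9*k**2 + 26*k + 24) = t_k.
Evaluate s at k=10 and k=3: 35/156 and 7/30; difference -7/780.

Σ = -7/780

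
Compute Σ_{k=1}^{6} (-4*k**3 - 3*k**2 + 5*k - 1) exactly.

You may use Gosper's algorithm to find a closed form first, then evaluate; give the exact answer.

The ratio is (4*k**3 + 15*k**2 + 13*k + 3)/(4*k**3 + 3*k**2 - 5*k + 1).
Take A(k)=1, B(k)=1, C(k)=k**3 + 3*k**2/4 - 5*k/4 + 1/4.
Need (1)·f(k+1) − (1)·f(k) = k**3 + 3*k**2/4 - 5*k/4 + 1/4.
d = 4 from the (0,0,3) case.
Solve for f: f(k) = k*(k**3 - k**2 - 3*k + 4)/4 (degree 4 ≤ 4).
Certificate R = B(k−1)f/C = k*(k**3 - k**2 - 3*k + 4)/((4*k - 1)*(k**2 + k - 1)) gives s_k = k*(-k**3 + k**2 + 3*k - 4).
Verify: -4*k**3 - 3*k**2 + 5*k - 1 matches t_k.
Sum = s_(7) − s_(1); s_(7) = -1939, s_(1) = -1 ⇒ -1938.

Σ = -1938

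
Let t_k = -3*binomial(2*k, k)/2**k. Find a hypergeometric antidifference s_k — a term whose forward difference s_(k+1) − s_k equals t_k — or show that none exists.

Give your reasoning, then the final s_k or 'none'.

The ratio is (2*k + 1)/(k + 1).
Take A(k)=2*k + 1, B(k)=k + 1, C(k)=1.
Set up (2*k + 1)·f(k+1) − (k)·f(k) − (1) = 0.
Bound: deg f ≤ -1.
Negative degree bound (-1): no f exists, t_k not Gosper-summable.

none — t_k is not Gosper-summable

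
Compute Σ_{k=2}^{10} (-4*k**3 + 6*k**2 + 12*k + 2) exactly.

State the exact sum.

Σ = -9126

r(k) = (2*k**3 + 3*k**2 - 6*k - 8)/(2*k**3 - 3*k**2 - 6*k - 1) after simplifying.
So A=1 and B=1, with C=k**3 - 3*k**2/2 - 3*k - 1/2.
Key eq: (1)·f(k+1) = (1)·f(k) + (k**3 - 3*k**2/2 - 3*k - 1/2).
d = 4 from the (0,0,3) case.
Match coefficients ⇒ f(k) = k*(k + 1)*(k**2 - 5*k + 3)/4.
Get s_k = R·t_k = k*(-k**3 + 4*k**2 + 2*k - 3) with R(k) = B(k−1)f(k)/C(k) = k*(k**2 - 5*k + 3)/(2*(2*k**2 - 5*k - 1)).
Δs = -4*k**3 + 6*k**2 + 12*k + 2, as required.
Evaluate s at k=11 and k=2: -9108 and 18; difference -9126.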